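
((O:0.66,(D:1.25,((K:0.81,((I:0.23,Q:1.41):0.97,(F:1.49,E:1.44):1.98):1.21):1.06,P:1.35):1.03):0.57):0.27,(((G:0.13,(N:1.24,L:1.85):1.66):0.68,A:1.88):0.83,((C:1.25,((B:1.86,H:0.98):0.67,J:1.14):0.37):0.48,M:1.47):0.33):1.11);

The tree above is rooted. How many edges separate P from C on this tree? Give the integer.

8

The MRCA of P and C is the root of the tree.
From P up to that node: 4 branches. From C up to the same node: 4 branches. Total: 4 + 4 = 8.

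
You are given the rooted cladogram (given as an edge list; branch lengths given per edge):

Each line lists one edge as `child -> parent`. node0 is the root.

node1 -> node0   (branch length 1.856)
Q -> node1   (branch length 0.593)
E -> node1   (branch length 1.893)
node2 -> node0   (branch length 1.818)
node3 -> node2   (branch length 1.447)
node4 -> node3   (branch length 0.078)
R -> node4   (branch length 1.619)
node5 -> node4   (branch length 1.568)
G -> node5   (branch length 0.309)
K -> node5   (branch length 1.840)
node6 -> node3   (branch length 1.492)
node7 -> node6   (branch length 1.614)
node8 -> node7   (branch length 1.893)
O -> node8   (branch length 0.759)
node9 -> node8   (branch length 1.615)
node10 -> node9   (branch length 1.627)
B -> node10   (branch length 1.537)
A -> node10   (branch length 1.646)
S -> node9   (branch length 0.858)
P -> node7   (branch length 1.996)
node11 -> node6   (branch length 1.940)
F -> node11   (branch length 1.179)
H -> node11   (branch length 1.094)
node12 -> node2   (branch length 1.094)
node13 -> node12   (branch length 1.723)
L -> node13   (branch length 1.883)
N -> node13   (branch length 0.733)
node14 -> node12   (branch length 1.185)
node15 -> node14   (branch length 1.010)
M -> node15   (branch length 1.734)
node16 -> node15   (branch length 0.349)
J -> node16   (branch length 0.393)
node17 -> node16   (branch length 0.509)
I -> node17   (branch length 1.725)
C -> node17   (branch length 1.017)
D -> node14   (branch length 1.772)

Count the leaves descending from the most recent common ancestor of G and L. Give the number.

17

The MRCA of G and L is the node subtending (((R,(G,K)),(((O,((B,A),S)),P),(F,H))),((L,N),((M,(J,(I,C))),D))).
That clade contains 17 terminal taxa: A, B, C, D, F, G, H, I, J, K, L, M, N, O, P, R, S.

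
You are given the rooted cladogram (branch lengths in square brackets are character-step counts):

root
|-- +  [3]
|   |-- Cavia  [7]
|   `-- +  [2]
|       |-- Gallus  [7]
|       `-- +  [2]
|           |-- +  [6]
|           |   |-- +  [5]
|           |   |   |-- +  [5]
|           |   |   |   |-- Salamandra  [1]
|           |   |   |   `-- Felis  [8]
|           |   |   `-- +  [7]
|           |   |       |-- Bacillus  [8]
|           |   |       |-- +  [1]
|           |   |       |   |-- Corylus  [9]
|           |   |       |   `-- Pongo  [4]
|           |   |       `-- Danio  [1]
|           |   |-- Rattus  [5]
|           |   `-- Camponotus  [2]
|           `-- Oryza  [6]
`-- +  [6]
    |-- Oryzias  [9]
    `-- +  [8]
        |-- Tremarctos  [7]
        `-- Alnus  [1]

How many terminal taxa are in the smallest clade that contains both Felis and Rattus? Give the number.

The MRCA of Felis and Rattus is the node subtending (((Salamandra,Felis),(Bacillus,(Corylus,Pongo),Danio)),Rattus,Camponotus).
That clade contains 8 terminal taxa: Bacillus, Camponotus, Corylus, Danio, Felis, Pongo, Rattus, Salamandra.

8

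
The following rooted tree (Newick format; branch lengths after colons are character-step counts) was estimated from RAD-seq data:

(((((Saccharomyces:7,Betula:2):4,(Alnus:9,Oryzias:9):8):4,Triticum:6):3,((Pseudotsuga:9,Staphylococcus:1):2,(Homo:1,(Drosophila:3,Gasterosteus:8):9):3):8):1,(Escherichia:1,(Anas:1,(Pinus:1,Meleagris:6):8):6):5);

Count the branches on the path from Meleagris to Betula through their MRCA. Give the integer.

The MRCA of Meleagris and Betula is the root of the tree.
From Meleagris up to that node: 4 branches. From Betula up to the same node: 5 branches. Total: 4 + 5 = 9.

9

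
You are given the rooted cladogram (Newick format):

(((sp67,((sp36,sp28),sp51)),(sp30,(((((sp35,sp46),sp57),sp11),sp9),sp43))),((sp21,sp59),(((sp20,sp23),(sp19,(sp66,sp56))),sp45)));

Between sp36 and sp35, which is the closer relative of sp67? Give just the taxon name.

The MRCA of sp67 and sp36 subtends (sp67,((sp36,sp28),sp51)) (4 taxa).
The MRCA of sp67 and sp35 subtends ((sp67,((sp36,sp28),sp51)),(sp30,(((((sp35,sp46),sp57),sp11),sp9),sp43))) (11 taxa).
The first is nested inside the second, so sp67 shares a more recent common ancestor with sp36.

sp36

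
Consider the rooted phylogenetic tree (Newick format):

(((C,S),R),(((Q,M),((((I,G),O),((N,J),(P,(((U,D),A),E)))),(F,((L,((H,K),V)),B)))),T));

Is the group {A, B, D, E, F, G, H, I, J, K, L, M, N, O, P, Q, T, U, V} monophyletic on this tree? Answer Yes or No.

The most recent common ancestor of these taxa subtends (((Q,M),((((I,G),O),((N,J),(P,(((U,D),A),E)))),(F,((L,((H,K),V)),B)))),T).
That clade has exactly 19 tips — every listed taxon and nothing else — so the group is monophyletic.

Yes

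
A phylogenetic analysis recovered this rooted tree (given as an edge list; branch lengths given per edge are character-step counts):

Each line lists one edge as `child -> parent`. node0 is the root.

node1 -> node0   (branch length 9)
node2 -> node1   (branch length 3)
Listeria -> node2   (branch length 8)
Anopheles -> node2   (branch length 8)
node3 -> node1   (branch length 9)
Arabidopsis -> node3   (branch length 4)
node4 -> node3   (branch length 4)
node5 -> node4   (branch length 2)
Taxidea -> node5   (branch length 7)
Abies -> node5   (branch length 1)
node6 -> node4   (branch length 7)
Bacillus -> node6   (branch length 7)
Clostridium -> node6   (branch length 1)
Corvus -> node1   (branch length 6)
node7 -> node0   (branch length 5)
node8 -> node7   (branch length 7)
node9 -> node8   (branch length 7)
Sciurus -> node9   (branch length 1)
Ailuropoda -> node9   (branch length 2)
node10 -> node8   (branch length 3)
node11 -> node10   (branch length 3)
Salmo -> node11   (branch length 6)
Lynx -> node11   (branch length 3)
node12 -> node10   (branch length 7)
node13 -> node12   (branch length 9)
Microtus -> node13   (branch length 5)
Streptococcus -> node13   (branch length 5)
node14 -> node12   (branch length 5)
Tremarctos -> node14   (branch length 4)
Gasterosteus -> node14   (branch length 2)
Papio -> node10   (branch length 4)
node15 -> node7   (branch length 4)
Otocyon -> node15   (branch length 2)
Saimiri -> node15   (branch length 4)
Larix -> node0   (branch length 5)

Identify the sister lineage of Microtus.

Streptococcus

Microtus attaches to the tree at the node subtending (Microtus,Streptococcus).
The other lineage descending from that same node — the sister group — is the single tip Streptococcus.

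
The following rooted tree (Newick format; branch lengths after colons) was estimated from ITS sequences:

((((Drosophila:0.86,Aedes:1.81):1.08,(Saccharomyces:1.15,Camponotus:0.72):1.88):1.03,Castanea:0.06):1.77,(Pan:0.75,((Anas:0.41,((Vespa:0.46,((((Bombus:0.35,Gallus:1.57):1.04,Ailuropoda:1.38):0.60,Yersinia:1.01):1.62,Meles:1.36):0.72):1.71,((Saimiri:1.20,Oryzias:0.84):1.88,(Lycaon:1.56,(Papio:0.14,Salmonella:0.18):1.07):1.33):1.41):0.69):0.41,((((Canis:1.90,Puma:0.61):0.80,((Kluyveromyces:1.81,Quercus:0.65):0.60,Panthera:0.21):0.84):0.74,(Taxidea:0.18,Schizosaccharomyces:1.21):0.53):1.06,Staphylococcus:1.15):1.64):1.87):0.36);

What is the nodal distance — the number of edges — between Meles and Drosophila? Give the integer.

The MRCA of Meles and Drosophila is the root of the tree.
From Meles up to that node: 7 branches. From Drosophila up to the same node: 4 branches. Total: 7 + 4 = 11.

11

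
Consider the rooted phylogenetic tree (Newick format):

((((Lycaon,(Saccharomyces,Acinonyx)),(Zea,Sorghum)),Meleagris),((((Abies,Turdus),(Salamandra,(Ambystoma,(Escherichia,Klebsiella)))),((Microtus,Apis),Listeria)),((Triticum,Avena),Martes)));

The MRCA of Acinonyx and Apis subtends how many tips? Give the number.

The MRCA of Acinonyx and Apis is the root, so the clade is the entire tree.
That clade contains 18 terminal taxa: Abies, Acinonyx, Ambystoma, Apis, Avena, Escherichia, Klebsiella, Listeria, Lycaon, Martes, Meleagris, Microtus, Saccharomyces, Salamandra, Sorghum, Triticum, Turdus, Zea.

18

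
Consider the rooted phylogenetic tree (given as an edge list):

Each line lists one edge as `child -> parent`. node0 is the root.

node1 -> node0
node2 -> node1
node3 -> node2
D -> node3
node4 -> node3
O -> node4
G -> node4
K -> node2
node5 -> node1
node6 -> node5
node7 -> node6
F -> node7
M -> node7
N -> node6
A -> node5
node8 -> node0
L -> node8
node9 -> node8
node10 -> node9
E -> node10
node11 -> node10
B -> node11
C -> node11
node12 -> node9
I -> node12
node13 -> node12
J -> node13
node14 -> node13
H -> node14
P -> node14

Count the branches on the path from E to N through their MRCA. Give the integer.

8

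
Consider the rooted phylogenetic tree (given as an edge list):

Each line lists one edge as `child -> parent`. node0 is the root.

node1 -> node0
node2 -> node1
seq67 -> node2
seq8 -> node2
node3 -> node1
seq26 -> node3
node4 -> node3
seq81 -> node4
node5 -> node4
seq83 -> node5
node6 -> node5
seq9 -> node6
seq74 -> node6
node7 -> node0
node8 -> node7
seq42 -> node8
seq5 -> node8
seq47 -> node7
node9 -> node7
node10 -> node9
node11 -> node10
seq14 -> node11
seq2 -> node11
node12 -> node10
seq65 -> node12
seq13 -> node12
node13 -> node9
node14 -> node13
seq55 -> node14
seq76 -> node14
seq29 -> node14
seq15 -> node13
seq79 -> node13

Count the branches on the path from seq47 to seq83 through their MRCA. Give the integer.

7

The MRCA of seq47 and seq83 is the root of the tree.
From seq47 up to that node: 2 branches. From seq83 up to the same node: 5 branches. Total: 2 + 5 = 7.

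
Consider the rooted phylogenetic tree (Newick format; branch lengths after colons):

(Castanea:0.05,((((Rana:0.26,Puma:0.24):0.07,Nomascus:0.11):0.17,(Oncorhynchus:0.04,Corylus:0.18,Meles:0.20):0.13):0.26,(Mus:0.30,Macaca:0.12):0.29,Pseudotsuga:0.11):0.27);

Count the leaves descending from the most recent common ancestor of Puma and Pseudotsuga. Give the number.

9

The MRCA of Puma and Pseudotsuga is the node subtending ((((Rana,Puma),Nomascus),(Oncorhynchus,Corylus,Meles)),(Mus,Macaca),Pseudotsuga).
That clade contains 9 terminal taxa: Corylus, Macaca, Meles, Mus, Nomascus, Oncorhynchus, Pseudotsuga, Puma, Rana.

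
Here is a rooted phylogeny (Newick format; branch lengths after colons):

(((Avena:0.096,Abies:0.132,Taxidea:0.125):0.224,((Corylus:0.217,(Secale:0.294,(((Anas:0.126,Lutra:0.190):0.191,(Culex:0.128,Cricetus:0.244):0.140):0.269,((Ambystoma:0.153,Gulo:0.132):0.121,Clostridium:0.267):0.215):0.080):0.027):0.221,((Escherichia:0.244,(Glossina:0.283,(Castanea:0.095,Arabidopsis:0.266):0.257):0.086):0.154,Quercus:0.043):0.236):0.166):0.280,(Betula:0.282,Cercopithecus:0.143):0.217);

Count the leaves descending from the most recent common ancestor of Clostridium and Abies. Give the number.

17

The MRCA of Clostridium and Abies is the node subtending ((Avena,Abies,Taxidea),((Corylus,(Secale,(((Anas,Lutra),(Culex,Cricetus)),((Ambystoma,Gulo),Clostridium)))),((Escherichia,(Glossina,(Castanea,Arabidopsis))),Quercus))).
That clade contains 17 terminal taxa: Abies, Ambystoma, Anas, Arabidopsis, Avena, Castanea, Clostridium, Corylus, Cricetus, Culex, Escherichia, Glossina, Gulo, Lutra, Quercus, Secale, Taxidea.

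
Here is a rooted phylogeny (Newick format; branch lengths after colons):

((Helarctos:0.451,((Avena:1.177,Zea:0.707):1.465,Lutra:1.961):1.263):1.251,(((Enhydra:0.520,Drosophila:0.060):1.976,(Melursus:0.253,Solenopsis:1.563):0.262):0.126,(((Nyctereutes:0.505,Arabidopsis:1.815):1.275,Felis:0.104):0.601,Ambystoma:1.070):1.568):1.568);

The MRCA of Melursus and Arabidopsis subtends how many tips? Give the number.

8

The MRCA of Melursus and Arabidopsis is the node subtending (((Enhydra,Drosophila),(Melursus,Solenopsis)),(((Nyctereutes,Arabidopsis),Felis),Ambystoma)).
That clade contains 8 terminal taxa: Ambystoma, Arabidopsis, Drosophila, Enhydra, Felis, Melursus, Nyctereutes, Solenopsis.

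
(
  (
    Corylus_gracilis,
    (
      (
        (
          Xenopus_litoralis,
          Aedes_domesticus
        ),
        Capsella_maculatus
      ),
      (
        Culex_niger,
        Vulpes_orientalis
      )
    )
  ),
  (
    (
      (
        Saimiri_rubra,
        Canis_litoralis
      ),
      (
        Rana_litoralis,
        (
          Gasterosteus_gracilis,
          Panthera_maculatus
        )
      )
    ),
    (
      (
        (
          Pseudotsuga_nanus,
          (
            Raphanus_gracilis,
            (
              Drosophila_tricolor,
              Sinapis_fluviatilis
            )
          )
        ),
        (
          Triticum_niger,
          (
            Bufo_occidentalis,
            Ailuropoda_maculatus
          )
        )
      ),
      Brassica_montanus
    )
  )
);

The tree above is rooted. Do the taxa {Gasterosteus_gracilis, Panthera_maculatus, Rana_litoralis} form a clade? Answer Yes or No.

The most recent common ancestor of these taxa subtends (Rana_litoralis,(Gasterosteus_gracilis,Panthera_maculatus)).
That clade has exactly 3 tips — every listed taxon and nothing else — so the group is monophyletic.

Yes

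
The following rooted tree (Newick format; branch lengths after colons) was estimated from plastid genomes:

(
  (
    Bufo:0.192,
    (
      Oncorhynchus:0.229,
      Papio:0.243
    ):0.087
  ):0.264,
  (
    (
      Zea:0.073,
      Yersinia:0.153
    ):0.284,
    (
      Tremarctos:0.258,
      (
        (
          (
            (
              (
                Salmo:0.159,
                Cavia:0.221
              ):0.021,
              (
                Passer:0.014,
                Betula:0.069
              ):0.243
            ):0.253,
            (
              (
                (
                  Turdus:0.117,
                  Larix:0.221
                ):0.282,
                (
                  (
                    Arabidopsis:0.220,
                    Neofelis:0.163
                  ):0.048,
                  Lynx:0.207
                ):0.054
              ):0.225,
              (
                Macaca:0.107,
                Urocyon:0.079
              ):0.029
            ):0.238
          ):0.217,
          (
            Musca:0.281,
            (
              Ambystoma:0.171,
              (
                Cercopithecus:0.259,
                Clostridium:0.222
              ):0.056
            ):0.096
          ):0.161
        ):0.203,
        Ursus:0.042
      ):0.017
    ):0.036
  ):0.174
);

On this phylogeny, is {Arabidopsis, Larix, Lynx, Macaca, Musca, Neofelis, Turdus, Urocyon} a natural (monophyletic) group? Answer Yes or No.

The MRCA of the listed taxa subtends ((((Salmo,Cavia),(Passer,Betula)),(((Turdus,Larix),((Arabidopsis,Neofelis),Lynx)),(Macaca,Urocyon))),(Musca,(Ambystoma,(Cercopithecus,Clostridium)))).
That clade also contains Ambystoma, Betula, Cavia, Cercopithecus, Clostridium, Passer, Salmo, which are not in the proposed group, so the group is not monophyletic.

No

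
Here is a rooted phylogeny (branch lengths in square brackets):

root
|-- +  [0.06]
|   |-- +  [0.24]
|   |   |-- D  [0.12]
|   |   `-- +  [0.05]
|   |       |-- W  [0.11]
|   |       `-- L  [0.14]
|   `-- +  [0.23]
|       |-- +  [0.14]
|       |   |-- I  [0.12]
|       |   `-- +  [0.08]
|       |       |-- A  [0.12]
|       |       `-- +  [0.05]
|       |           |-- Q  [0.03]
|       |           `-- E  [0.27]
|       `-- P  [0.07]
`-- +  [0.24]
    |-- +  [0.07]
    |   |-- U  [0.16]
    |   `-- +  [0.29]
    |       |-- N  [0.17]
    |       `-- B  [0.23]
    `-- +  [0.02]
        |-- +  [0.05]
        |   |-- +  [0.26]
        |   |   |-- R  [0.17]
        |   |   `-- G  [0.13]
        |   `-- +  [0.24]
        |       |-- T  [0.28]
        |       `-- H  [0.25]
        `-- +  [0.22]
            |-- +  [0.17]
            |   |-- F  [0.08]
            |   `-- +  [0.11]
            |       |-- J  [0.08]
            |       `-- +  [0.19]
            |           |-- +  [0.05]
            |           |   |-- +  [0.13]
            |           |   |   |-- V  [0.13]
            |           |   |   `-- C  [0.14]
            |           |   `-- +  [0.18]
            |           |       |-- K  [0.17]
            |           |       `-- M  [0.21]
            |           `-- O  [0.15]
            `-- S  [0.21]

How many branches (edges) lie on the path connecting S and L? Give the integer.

The MRCA of S and L is the root of the tree.
From S up to that node: 4 branches. From L up to the same node: 4 branches. Total: 4 + 4 = 8.

8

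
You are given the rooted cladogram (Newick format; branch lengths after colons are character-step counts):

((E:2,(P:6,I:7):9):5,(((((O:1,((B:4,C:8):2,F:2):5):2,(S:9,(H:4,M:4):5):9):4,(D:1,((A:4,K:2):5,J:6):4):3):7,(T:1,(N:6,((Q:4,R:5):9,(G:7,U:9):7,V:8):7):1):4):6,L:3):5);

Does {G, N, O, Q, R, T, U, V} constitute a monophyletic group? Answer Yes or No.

No

The MRCA of the listed taxa subtends ((((O,((B,C),F)),(S,(H,M))),(D,((A,K),J))),(T,(N,((Q,R),(G,U),V)))).
That clade also contains A, B, C, D, F, H, J, K, M, S, which are not in the proposed group, so the group is not monophyletic.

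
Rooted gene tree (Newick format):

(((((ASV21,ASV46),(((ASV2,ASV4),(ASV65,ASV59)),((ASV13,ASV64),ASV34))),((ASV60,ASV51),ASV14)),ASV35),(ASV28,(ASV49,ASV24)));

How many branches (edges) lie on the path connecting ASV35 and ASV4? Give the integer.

7

The MRCA of ASV35 and ASV4 is the node subtending ((((ASV21,ASV46),(((ASV2,ASV4),(ASV65,ASV59)),((ASV13,ASV64),ASV34))),((ASV60,ASV51),ASV14)),ASV35).
From ASV35 up to that node: 1 branch. From ASV4 up to the same node: 6 branches. Total: 1 + 6 = 7.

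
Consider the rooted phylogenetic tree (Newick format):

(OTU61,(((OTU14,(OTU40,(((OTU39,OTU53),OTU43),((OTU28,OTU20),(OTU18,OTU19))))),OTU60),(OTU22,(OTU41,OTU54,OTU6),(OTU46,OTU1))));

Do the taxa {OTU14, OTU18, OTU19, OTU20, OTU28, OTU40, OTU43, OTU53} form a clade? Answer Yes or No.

The MRCA of the listed taxa subtends (OTU14,(OTU40,(((OTU39,OTU53),OTU43),((OTU28,OTU20),(OTU18,OTU19))))).
That clade also contains OTU39, which is not in the proposed group, so the group is not monophyletic.

No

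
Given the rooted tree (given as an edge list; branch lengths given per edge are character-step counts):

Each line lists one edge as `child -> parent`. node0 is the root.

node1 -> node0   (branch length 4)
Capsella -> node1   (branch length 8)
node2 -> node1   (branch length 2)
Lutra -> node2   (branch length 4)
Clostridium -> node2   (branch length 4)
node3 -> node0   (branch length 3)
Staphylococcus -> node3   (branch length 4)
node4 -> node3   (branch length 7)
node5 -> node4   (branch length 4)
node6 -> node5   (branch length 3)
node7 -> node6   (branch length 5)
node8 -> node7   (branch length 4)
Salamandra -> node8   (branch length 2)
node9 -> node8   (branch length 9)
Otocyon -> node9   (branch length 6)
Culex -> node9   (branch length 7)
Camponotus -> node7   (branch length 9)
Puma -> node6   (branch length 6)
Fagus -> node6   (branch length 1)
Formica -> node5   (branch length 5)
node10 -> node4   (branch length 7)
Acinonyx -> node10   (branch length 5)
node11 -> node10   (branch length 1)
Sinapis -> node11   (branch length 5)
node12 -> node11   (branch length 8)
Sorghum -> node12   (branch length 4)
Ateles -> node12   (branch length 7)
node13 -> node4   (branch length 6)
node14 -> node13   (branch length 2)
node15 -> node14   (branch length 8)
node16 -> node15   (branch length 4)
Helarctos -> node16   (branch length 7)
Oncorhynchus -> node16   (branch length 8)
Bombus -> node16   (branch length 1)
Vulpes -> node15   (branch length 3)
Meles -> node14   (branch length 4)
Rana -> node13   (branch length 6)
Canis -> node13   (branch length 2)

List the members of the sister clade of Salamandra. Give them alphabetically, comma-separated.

Culex, Otocyon

Salamandra attaches to the tree at the node subtending (Salamandra,(Otocyon,Culex)).
The other lineage descending from that same node — the sister group — is (Otocyon,Culex); its 2 tips in alphabetical order are the answer.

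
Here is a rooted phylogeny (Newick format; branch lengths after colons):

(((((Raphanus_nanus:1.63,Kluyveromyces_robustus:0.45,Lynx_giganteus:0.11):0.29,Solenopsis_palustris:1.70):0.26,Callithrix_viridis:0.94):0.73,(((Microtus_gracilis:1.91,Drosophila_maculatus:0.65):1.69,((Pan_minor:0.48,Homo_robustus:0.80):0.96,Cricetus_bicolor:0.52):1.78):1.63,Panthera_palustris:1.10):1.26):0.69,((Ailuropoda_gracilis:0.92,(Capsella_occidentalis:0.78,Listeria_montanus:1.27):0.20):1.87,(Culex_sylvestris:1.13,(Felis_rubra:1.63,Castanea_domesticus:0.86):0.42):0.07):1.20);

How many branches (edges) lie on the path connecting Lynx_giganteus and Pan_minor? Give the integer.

The MRCA of Lynx_giganteus and Pan_minor is the node subtending ((((Raphanus_nanus,Kluyveromyces_robustus,Lynx_giganteus),Solenopsis_palustris),Callithrix_viridis),(((Microtus_gracilis,Drosophila_maculatus),((Pan_minor,Homo_robustus),Cricetus_bicolor)),Panthera_palustris)).
From Lynx_giganteus up to that node: 4 branches. From Pan_minor up to the same node: 5 branches. Total: 4 + 5 = 9.

9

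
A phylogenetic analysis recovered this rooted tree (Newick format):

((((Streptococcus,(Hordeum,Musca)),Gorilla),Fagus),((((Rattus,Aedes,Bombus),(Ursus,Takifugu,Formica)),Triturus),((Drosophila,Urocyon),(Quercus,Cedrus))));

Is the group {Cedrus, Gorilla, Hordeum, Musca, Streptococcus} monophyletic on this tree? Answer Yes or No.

No

The MRCA of the listed taxa is the root, so the smallest clade containing them is the whole tree.
That clade also contains Aedes, Bombus, Drosophila, Fagus, Formica, Quercus, Rattus, Takifugu, Triturus, Urocyon, Ursus, which are not in the proposed group, so the group is not monophyletic.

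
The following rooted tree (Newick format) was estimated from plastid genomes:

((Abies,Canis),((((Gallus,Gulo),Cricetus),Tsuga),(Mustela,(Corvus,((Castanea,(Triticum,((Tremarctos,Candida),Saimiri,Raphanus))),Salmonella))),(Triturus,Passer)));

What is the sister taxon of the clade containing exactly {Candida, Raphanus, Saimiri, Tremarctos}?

Triticum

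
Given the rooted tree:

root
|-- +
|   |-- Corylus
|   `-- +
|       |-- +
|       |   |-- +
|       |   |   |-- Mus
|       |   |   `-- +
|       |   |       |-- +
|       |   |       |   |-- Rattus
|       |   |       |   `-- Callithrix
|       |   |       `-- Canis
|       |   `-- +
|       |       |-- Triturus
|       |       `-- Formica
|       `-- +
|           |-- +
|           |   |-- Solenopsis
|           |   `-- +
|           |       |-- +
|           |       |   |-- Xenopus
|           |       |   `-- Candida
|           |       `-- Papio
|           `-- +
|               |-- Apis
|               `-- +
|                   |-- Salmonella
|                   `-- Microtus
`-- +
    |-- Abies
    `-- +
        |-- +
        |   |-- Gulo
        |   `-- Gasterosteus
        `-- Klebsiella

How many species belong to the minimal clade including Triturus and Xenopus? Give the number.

13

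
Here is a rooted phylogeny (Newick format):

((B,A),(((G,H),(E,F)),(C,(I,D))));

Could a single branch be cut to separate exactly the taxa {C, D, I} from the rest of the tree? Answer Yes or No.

Yes

The most recent common ancestor of these taxa subtends (C,(I,D)).
That clade has exactly 3 tips — every listed taxon and nothing else — so the group is monophyletic.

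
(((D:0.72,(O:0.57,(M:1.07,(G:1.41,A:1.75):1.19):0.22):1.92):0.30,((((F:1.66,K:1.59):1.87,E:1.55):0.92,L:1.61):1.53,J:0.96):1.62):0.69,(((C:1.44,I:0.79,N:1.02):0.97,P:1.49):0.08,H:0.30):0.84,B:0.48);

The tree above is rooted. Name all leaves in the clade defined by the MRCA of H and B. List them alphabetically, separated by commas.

Tracing H: it sits inside (((C,I,N),P),H).
Tracing B: it attaches directly to the root.
The smallest clade enclosing both is the whole tree (their MRCA is the root), so the answer is all 16 tips in alphabetical order.

A, B, C, D, E, F, G, H, I, J, K, L, M, N, O, P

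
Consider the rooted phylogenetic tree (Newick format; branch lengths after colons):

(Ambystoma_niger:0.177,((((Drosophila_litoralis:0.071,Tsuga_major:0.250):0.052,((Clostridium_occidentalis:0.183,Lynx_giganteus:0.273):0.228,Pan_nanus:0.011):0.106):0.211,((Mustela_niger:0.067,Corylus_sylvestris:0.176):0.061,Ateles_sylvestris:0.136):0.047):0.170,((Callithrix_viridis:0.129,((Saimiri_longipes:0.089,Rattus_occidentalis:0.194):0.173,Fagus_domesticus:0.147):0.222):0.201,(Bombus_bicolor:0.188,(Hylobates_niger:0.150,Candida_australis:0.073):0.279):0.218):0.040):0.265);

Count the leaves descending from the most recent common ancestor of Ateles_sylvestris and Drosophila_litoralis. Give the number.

The MRCA of Ateles_sylvestris and Drosophila_litoralis is the node subtending (((Drosophila_litoralis,Tsuga_major),((Clostridium_occidentalis,Lynx_giganteus),Pan_nanus)),((Mustela_niger,Corylus_sylvestris),Ateles_sylvestris)).
That clade contains 8 terminal taxa: Ateles_sylvestris, Clostridium_occidentalis, Corylus_sylvestris, Drosophila_litoralis, Lynx_giganteus, Mustela_niger, Pan_nanus, Tsuga_major.

8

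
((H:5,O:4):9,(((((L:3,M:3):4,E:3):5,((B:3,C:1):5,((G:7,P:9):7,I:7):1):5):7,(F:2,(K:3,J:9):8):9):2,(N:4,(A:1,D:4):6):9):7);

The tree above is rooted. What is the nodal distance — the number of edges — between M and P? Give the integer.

7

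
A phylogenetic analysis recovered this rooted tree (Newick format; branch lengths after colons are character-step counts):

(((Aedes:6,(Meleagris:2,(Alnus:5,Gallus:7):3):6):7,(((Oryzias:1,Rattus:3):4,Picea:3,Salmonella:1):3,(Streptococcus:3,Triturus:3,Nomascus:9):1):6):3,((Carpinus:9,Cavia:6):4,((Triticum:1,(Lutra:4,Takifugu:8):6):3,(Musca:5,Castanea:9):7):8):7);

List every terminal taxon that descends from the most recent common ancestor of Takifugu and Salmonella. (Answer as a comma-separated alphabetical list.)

Aedes, Alnus, Carpinus, Castanea, Cavia, Gallus, Lutra, Meleagris, Musca, Nomascus, Oryzias, Picea, Rattus, Salmonella, Streptococcus, Takifugu, Triticum, Triturus

Tracing Takifugu: it sits inside (Lutra,Takifugu).
Tracing Salmonella: it sits inside ((Oryzias,Rattus),Picea,Salmonella).
The smallest clade enclosing both is the whole tree (their MRCA is the root), so the answer is all 18 tips in alphabetical order.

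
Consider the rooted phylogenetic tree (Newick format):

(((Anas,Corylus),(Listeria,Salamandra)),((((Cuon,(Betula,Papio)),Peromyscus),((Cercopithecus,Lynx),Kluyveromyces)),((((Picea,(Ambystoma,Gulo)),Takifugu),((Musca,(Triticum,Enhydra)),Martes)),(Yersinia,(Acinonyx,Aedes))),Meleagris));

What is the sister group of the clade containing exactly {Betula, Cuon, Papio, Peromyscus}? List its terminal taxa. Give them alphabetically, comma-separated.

Cercopithecus, Kluyveromyces, Lynx

The clade containing exactly {Betula, Cuon, Papio, Peromyscus} attaches to the tree at the node subtending (((Cuon,(Betula,Papio)),Peromyscus),((Cercopithecus,Lynx),Kluyveromyces)).
The other lineage descending from that same node — the sister group — is ((Cercopithecus,Lynx),Kluyveromyces); its 3 tips in alphabetical order are the answer.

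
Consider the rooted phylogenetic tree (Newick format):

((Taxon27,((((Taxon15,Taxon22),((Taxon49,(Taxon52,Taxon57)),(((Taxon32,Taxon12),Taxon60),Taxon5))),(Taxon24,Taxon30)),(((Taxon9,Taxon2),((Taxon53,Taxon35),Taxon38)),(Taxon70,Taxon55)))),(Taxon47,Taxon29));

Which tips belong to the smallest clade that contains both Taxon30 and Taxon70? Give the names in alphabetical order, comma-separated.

Tracing Taxon30: it sits inside (Taxon24,Taxon30).
Tracing Taxon70: it sits inside (Taxon70,Taxon55).
The smallest clade enclosing both is ((((Taxon15,Taxon22),((Taxon49,(Taxon52,Taxon57)),(((Taxon32,Taxon12),Taxon60),Taxon5))),(Taxon24,Taxon30)),(((Taxon9,Taxon2),((Taxon53,Taxon35),Taxon38)),(Taxon70,Taxon55))); the answer is its 18 terminal taxa in alphabetical order.

Taxon12, Taxon15, Taxon2, Taxon22, Taxon24, Taxon30, Taxon32, Taxon35, Taxon38, Taxon49, Taxon5, Taxon52, Taxon53, Taxon55, Taxon57, Taxon60, Taxon70, Taxon9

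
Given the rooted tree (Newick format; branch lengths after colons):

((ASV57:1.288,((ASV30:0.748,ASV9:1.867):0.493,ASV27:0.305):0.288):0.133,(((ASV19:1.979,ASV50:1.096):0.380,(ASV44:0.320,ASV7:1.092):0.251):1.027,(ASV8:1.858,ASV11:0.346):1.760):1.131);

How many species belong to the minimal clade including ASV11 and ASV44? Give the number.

6

The MRCA of ASV11 and ASV44 is the node subtending (((ASV19,ASV50),(ASV44,ASV7)),(ASV8,ASV11)).
That clade contains 6 terminal taxa: ASV11, ASV19, ASV44, ASV50, ASV7, ASV8.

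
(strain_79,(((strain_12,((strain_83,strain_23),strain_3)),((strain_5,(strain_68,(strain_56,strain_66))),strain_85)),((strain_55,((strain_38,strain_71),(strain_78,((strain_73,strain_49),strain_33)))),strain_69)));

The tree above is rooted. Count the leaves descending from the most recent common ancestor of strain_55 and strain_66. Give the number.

The MRCA of strain_55 and strain_66 is the node subtending (((strain_12,((strain_83,strain_23),strain_3)),((strain_5,(strain_68,(strain_56,strain_66))),strain_85)),((strain_55,((strain_38,strain_71),(strain_78,((strain_73,strain_49),strain_33)))),strain_69)).
That clade contains 17 terminal taxa: strain_12, strain_23, strain_3, strain_33, strain_38, strain_49, strain_5, strain_55, strain_56, strain_66, strain_68, strain_69, strain_71, strain_73, strain_78, strain_83, strain_85.

17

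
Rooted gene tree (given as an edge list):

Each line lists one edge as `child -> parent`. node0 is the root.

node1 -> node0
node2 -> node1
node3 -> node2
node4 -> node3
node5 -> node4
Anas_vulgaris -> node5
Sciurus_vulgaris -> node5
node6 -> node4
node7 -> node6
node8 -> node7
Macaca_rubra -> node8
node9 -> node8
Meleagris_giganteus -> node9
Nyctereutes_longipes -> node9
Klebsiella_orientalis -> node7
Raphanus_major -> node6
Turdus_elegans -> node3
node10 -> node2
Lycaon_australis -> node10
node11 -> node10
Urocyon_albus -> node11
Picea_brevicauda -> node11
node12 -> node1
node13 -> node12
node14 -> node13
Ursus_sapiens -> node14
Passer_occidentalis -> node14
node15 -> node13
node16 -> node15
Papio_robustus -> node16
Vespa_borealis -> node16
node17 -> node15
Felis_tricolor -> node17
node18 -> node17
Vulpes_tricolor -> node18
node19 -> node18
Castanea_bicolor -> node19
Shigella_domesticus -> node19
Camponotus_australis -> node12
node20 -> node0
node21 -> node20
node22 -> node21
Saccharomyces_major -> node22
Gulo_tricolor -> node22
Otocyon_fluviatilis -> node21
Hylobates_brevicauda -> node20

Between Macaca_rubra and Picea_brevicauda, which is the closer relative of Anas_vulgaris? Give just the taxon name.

Macaca_rubra

The MRCA of Anas_vulgaris and Macaca_rubra subtends ((Anas_vulgaris,Sciurus_vulgaris),(((Macaca_rubra,(Meleagris_giganteus,Nyctereutes_longipes)),Klebsiella_orientalis),Raphanus_major)) (7 taxa).
The MRCA of Anas_vulgaris and Picea_brevicauda subtends ((((Anas_vulgaris,Sciurus_vulgaris),(((Macaca_rubra,(Meleagris_giganteus,Nyctereutes_longipes)),Klebsiella_orientalis),Raphanus_major)),Turdus_elegans),(Lycaon_australis,(Urocyon_albus,Picea_brevicauda))) (11 taxa).
The first is nested inside the second, so Anas_vulgaris shares a more recent common ancestor with Macaca_rubra.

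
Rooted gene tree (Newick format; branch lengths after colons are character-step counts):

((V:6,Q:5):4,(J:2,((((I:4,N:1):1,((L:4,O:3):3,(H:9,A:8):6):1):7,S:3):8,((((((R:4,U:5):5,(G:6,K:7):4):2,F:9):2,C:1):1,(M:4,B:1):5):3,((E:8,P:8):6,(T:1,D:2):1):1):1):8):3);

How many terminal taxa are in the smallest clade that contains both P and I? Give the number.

The MRCA of P and I is the node subtending ((((I,N),((L,O),(H,A))),S),((((((R,U),(G,K)),F),C),(M,B)),((E,P),(T,D)))).
That clade contains 19 terminal taxa: A, B, C, D, E, F, G, H, I, K, L, M, N, O, P, R, S, T, U.

19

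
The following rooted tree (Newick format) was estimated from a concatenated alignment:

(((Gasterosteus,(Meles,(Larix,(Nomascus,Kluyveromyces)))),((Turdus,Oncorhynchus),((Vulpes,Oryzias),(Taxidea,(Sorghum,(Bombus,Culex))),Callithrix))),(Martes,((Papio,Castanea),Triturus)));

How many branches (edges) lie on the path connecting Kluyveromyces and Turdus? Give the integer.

The MRCA of Kluyveromyces and Turdus is the node subtending ((Gasterosteus,(Meles,(Larix,(Nomascus,Kluyveromyces)))),((Turdus,Oncorhynchus),((Vulpes,Oryzias),(Taxidea,(Sorghum,(Bombus,Culex))),Callithrix))).
From Kluyveromyces up to that node: 5 branches. From Turdus up to the same node: 3 branches. Total: 5 + 3 = 8.

8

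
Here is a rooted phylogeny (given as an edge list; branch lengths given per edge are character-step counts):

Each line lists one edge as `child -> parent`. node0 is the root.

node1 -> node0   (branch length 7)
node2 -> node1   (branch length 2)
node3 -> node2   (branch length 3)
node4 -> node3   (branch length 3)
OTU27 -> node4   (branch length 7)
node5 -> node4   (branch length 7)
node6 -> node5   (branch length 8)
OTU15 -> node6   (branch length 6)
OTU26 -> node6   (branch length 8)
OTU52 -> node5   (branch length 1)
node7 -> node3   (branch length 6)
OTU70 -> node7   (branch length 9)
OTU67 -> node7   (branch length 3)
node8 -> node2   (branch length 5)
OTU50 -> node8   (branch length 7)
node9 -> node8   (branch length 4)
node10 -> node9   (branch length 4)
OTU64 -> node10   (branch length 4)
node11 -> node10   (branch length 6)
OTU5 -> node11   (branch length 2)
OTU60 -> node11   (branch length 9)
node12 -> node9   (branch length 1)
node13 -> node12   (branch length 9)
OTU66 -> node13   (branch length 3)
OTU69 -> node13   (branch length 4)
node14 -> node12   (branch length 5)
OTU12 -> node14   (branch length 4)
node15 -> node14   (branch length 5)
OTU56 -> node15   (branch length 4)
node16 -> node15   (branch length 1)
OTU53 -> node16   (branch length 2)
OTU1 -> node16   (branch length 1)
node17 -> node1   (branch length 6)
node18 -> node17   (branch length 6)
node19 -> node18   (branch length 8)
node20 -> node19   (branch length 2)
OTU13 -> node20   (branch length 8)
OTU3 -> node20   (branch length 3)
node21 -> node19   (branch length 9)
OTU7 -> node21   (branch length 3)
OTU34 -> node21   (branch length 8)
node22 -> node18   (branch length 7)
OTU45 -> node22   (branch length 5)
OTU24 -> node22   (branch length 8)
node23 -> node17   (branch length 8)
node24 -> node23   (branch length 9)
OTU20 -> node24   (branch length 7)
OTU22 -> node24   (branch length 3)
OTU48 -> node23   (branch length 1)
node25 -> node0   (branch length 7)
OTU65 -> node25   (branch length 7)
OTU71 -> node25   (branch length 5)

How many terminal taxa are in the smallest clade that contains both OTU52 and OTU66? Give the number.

The MRCA of OTU52 and OTU66 is the node subtending (((OTU27,((OTU15,OTU26),OTU52)),(OTU70,OTU67)),(OTU50,((OTU64,(OTU5,OTU60)),((OTU66,OTU69),(OTU12,(OTU56,(OTU53,OTU1))))))).
That clade contains 16 terminal taxa: OTU1, OTU12, OTU15, OTU26, OTU27, OTU5, OTU50, OTU52, OTU53, OTU56, OTU60, OTU64, OTU66, OTU67, OTU69, OTU70.

16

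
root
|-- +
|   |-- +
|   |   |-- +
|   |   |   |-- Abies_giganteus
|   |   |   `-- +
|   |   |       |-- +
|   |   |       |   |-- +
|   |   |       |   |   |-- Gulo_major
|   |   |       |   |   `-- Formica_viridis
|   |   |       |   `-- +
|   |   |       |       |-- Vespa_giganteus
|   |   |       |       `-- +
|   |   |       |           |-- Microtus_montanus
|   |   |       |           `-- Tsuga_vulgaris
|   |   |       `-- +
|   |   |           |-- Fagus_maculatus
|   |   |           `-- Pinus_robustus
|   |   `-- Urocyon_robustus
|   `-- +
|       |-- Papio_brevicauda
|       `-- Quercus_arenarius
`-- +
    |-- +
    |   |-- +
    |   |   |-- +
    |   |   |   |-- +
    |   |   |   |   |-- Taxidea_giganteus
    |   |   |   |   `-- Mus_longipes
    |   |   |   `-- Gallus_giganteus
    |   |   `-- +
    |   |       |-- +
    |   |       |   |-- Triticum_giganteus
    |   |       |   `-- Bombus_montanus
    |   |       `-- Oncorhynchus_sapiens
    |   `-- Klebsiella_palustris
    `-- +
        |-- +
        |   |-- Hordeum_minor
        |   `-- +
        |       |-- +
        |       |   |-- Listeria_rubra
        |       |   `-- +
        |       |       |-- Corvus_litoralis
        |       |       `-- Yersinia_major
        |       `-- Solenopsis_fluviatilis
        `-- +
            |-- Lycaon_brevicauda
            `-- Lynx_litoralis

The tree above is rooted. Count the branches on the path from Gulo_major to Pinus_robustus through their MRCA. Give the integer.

The MRCA of Gulo_major and Pinus_robustus is the node subtending (((Gulo_major,Formica_viridis),(Vespa_giganteus,(Microtus_montanus,Tsuga_vulgaris))),(Fagus_maculatus,Pinus_robustus)).
From Gulo_major up to that node: 3 branches. From Pinus_robustus up to the same node: 2 branches. Total: 3 + 2 = 5.

5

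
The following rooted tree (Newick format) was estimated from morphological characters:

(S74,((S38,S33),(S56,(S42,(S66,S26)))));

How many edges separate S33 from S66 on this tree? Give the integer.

The MRCA of S33 and S66 is the node subtending ((S38,S33),(S56,(S42,(S66,S26)))).
From S33 up to that node: 2 branches. From S66 up to the same node: 4 branches. Total: 2 + 4 = 6.

6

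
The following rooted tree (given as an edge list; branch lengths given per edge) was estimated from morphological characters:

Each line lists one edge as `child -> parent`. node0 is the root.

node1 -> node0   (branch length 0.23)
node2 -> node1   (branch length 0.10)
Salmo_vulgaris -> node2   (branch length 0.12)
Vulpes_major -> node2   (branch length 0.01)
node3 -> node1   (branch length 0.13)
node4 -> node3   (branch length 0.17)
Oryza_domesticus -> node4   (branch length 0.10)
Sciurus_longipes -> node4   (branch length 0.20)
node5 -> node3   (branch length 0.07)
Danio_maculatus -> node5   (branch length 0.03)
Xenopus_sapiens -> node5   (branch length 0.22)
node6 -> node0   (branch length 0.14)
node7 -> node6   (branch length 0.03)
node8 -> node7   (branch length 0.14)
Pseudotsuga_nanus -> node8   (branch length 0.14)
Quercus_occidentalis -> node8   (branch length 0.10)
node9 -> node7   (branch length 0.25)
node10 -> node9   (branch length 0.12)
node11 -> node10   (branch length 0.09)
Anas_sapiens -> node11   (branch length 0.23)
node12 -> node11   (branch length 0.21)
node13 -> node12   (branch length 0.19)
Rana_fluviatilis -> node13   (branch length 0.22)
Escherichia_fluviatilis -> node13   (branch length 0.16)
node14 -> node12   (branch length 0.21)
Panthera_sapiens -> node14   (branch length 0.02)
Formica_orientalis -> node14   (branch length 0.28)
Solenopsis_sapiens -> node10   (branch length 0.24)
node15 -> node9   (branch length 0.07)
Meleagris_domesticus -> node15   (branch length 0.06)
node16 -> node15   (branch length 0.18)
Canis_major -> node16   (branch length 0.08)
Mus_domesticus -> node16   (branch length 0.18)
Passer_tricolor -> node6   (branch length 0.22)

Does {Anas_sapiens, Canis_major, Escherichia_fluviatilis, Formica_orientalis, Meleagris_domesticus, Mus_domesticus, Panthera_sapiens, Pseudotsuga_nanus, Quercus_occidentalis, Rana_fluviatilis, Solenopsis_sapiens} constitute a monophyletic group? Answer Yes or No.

Yes

The most recent common ancestor of these taxa subtends ((Pseudotsuga_nanus,Quercus_occidentalis),(((Anas_sapiens,((Rana_fluviatilis,Escherichia_fluviatilis),(Panthera_sapiens,Formica_orientalis))),Solenopsis_sapiens),(Meleagris_domesticus,(Canis_major,Mus_domesticus)))).
That clade has exactly 11 tips — every listed taxon and nothing else — so the group is monophyletic.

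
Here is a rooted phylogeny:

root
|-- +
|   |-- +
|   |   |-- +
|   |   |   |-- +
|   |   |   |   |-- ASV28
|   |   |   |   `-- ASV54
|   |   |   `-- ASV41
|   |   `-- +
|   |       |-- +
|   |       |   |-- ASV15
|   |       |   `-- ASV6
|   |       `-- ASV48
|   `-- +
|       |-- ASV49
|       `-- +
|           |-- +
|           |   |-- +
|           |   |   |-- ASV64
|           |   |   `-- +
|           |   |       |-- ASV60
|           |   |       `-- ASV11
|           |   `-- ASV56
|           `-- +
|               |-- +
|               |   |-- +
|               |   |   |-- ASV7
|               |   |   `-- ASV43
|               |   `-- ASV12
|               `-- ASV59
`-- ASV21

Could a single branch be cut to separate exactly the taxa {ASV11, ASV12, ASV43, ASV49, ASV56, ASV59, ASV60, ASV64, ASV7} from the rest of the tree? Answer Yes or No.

Yes

The most recent common ancestor of these taxa subtends (ASV49,(((ASV64,(ASV60,ASV11)),ASV56),(((ASV7,ASV43),ASV12),ASV59))).
That clade has exactly 9 tips — every listed taxon and nothing else — so the group is monophyletic.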